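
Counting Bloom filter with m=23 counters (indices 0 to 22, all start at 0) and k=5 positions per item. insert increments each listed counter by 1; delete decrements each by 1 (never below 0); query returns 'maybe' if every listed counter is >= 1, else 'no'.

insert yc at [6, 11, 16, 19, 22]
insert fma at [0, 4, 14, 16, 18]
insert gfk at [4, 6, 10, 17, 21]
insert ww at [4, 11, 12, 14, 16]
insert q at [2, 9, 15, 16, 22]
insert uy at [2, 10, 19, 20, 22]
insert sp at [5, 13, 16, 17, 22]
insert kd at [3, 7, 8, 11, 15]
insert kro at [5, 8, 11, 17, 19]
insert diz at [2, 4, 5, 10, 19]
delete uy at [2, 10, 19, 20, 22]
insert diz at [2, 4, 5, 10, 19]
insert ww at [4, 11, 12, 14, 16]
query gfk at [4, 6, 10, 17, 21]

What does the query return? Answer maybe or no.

Step 1: insert yc at [6, 11, 16, 19, 22] -> counters=[0,0,0,0,0,0,1,0,0,0,0,1,0,0,0,0,1,0,0,1,0,0,1]
Step 2: insert fma at [0, 4, 14, 16, 18] -> counters=[1,0,0,0,1,0,1,0,0,0,0,1,0,0,1,0,2,0,1,1,0,0,1]
Step 3: insert gfk at [4, 6, 10, 17, 21] -> counters=[1,0,0,0,2,0,2,0,0,0,1,1,0,0,1,0,2,1,1,1,0,1,1]
Step 4: insert ww at [4, 11, 12, 14, 16] -> counters=[1,0,0,0,3,0,2,0,0,0,1,2,1,0,2,0,3,1,1,1,0,1,1]
Step 5: insert q at [2, 9, 15, 16, 22] -> counters=[1,0,1,0,3,0,2,0,0,1,1,2,1,0,2,1,4,1,1,1,0,1,2]
Step 6: insert uy at [2, 10, 19, 20, 22] -> counters=[1,0,2,0,3,0,2,0,0,1,2,2,1,0,2,1,4,1,1,2,1,1,3]
Step 7: insert sp at [5, 13, 16, 17, 22] -> counters=[1,0,2,0,3,1,2,0,0,1,2,2,1,1,2,1,5,2,1,2,1,1,4]
Step 8: insert kd at [3, 7, 8, 11, 15] -> counters=[1,0,2,1,3,1,2,1,1,1,2,3,1,1,2,2,5,2,1,2,1,1,4]
Step 9: insert kro at [5, 8, 11, 17, 19] -> counters=[1,0,2,1,3,2,2,1,2,1,2,4,1,1,2,2,5,3,1,3,1,1,4]
Step 10: insert diz at [2, 4, 5, 10, 19] -> counters=[1,0,3,1,4,3,2,1,2,1,3,4,1,1,2,2,5,3,1,4,1,1,4]
Step 11: delete uy at [2, 10, 19, 20, 22] -> counters=[1,0,2,1,4,3,2,1,2,1,2,4,1,1,2,2,5,3,1,3,0,1,3]
Step 12: insert diz at [2, 4, 5, 10, 19] -> counters=[1,0,3,1,5,4,2,1,2,1,3,4,1,1,2,2,5,3,1,4,0,1,3]
Step 13: insert ww at [4, 11, 12, 14, 16] -> counters=[1,0,3,1,6,4,2,1,2,1,3,5,2,1,3,2,6,3,1,4,0,1,3]
Query gfk: check counters[4]=6 counters[6]=2 counters[10]=3 counters[17]=3 counters[21]=1 -> maybe

Answer: maybe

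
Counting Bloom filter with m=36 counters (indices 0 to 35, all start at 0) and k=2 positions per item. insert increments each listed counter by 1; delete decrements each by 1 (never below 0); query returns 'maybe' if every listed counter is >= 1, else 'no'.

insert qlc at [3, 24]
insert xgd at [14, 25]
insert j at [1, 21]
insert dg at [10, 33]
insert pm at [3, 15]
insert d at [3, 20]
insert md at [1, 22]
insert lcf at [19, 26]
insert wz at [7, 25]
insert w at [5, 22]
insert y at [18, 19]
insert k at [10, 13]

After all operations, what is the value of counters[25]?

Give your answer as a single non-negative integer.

Step 1: insert qlc at [3, 24] -> counters=[0,0,0,1,0,0,0,0,0,0,0,0,0,0,0,0,0,0,0,0,0,0,0,0,1,0,0,0,0,0,0,0,0,0,0,0]
Step 2: insert xgd at [14, 25] -> counters=[0,0,0,1,0,0,0,0,0,0,0,0,0,0,1,0,0,0,0,0,0,0,0,0,1,1,0,0,0,0,0,0,0,0,0,0]
Step 3: insert j at [1, 21] -> counters=[0,1,0,1,0,0,0,0,0,0,0,0,0,0,1,0,0,0,0,0,0,1,0,0,1,1,0,0,0,0,0,0,0,0,0,0]
Step 4: insert dg at [10, 33] -> counters=[0,1,0,1,0,0,0,0,0,0,1,0,0,0,1,0,0,0,0,0,0,1,0,0,1,1,0,0,0,0,0,0,0,1,0,0]
Step 5: insert pm at [3, 15] -> counters=[0,1,0,2,0,0,0,0,0,0,1,0,0,0,1,1,0,0,0,0,0,1,0,0,1,1,0,0,0,0,0,0,0,1,0,0]
Step 6: insert d at [3, 20] -> counters=[0,1,0,3,0,0,0,0,0,0,1,0,0,0,1,1,0,0,0,0,1,1,0,0,1,1,0,0,0,0,0,0,0,1,0,0]
Step 7: insert md at [1, 22] -> counters=[0,2,0,3,0,0,0,0,0,0,1,0,0,0,1,1,0,0,0,0,1,1,1,0,1,1,0,0,0,0,0,0,0,1,0,0]
Step 8: insert lcf at [19, 26] -> counters=[0,2,0,3,0,0,0,0,0,0,1,0,0,0,1,1,0,0,0,1,1,1,1,0,1,1,1,0,0,0,0,0,0,1,0,0]
Step 9: insert wz at [7, 25] -> counters=[0,2,0,3,0,0,0,1,0,0,1,0,0,0,1,1,0,0,0,1,1,1,1,0,1,2,1,0,0,0,0,0,0,1,0,0]
Step 10: insert w at [5, 22] -> counters=[0,2,0,3,0,1,0,1,0,0,1,0,0,0,1,1,0,0,0,1,1,1,2,0,1,2,1,0,0,0,0,0,0,1,0,0]
Step 11: insert y at [18, 19] -> counters=[0,2,0,3,0,1,0,1,0,0,1,0,0,0,1,1,0,0,1,2,1,1,2,0,1,2,1,0,0,0,0,0,0,1,0,0]
Step 12: insert k at [10, 13] -> counters=[0,2,0,3,0,1,0,1,0,0,2,0,0,1,1,1,0,0,1,2,1,1,2,0,1,2,1,0,0,0,0,0,0,1,0,0]
Final counters=[0,2,0,3,0,1,0,1,0,0,2,0,0,1,1,1,0,0,1,2,1,1,2,0,1,2,1,0,0,0,0,0,0,1,0,0] -> counters[25]=2

Answer: 2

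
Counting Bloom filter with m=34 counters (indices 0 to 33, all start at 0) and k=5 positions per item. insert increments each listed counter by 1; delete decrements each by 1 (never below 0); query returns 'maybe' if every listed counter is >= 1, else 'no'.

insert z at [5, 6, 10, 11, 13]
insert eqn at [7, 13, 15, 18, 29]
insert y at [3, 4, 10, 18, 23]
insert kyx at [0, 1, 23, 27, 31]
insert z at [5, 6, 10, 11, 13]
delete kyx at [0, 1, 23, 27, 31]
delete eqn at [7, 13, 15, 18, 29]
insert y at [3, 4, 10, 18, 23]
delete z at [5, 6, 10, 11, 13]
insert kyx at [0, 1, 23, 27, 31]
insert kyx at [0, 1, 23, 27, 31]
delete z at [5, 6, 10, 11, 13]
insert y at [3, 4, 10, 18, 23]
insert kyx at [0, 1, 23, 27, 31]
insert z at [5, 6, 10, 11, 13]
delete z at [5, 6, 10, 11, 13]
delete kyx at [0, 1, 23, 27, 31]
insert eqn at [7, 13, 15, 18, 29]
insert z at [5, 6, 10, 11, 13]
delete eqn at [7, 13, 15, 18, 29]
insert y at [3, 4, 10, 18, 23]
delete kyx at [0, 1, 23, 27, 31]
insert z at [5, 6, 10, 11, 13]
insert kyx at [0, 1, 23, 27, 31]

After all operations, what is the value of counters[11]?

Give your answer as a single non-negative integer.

Step 1: insert z at [5, 6, 10, 11, 13] -> counters=[0,0,0,0,0,1,1,0,0,0,1,1,0,1,0,0,0,0,0,0,0,0,0,0,0,0,0,0,0,0,0,0,0,0]
Step 2: insert eqn at [7, 13, 15, 18, 29] -> counters=[0,0,0,0,0,1,1,1,0,0,1,1,0,2,0,1,0,0,1,0,0,0,0,0,0,0,0,0,0,1,0,0,0,0]
Step 3: insert y at [3, 4, 10, 18, 23] -> counters=[0,0,0,1,1,1,1,1,0,0,2,1,0,2,0,1,0,0,2,0,0,0,0,1,0,0,0,0,0,1,0,0,0,0]
Step 4: insert kyx at [0, 1, 23, 27, 31] -> counters=[1,1,0,1,1,1,1,1,0,0,2,1,0,2,0,1,0,0,2,0,0,0,0,2,0,0,0,1,0,1,0,1,0,0]
Step 5: insert z at [5, 6, 10, 11, 13] -> counters=[1,1,0,1,1,2,2,1,0,0,3,2,0,3,0,1,0,0,2,0,0,0,0,2,0,0,0,1,0,1,0,1,0,0]
Step 6: delete kyx at [0, 1, 23, 27, 31] -> counters=[0,0,0,1,1,2,2,1,0,0,3,2,0,3,0,1,0,0,2,0,0,0,0,1,0,0,0,0,0,1,0,0,0,0]
Step 7: delete eqn at [7, 13, 15, 18, 29] -> counters=[0,0,0,1,1,2,2,0,0,0,3,2,0,2,0,0,0,0,1,0,0,0,0,1,0,0,0,0,0,0,0,0,0,0]
Step 8: insert y at [3, 4, 10, 18, 23] -> counters=[0,0,0,2,2,2,2,0,0,0,4,2,0,2,0,0,0,0,2,0,0,0,0,2,0,0,0,0,0,0,0,0,0,0]
Step 9: delete z at [5, 6, 10, 11, 13] -> counters=[0,0,0,2,2,1,1,0,0,0,3,1,0,1,0,0,0,0,2,0,0,0,0,2,0,0,0,0,0,0,0,0,0,0]
Step 10: insert kyx at [0, 1, 23, 27, 31] -> counters=[1,1,0,2,2,1,1,0,0,0,3,1,0,1,0,0,0,0,2,0,0,0,0,3,0,0,0,1,0,0,0,1,0,0]
Step 11: insert kyx at [0, 1, 23, 27, 31] -> counters=[2,2,0,2,2,1,1,0,0,0,3,1,0,1,0,0,0,0,2,0,0,0,0,4,0,0,0,2,0,0,0,2,0,0]
Step 12: delete z at [5, 6, 10, 11, 13] -> counters=[2,2,0,2,2,0,0,0,0,0,2,0,0,0,0,0,0,0,2,0,0,0,0,4,0,0,0,2,0,0,0,2,0,0]
Step 13: insert y at [3, 4, 10, 18, 23] -> counters=[2,2,0,3,3,0,0,0,0,0,3,0,0,0,0,0,0,0,3,0,0,0,0,5,0,0,0,2,0,0,0,2,0,0]
Step 14: insert kyx at [0, 1, 23, 27, 31] -> counters=[3,3,0,3,3,0,0,0,0,0,3,0,0,0,0,0,0,0,3,0,0,0,0,6,0,0,0,3,0,0,0,3,0,0]
Step 15: insert z at [5, 6, 10, 11, 13] -> counters=[3,3,0,3,3,1,1,0,0,0,4,1,0,1,0,0,0,0,3,0,0,0,0,6,0,0,0,3,0,0,0,3,0,0]
Step 16: delete z at [5, 6, 10, 11, 13] -> counters=[3,3,0,3,3,0,0,0,0,0,3,0,0,0,0,0,0,0,3,0,0,0,0,6,0,0,0,3,0,0,0,3,0,0]
Step 17: delete kyx at [0, 1, 23, 27, 31] -> counters=[2,2,0,3,3,0,0,0,0,0,3,0,0,0,0,0,0,0,3,0,0,0,0,5,0,0,0,2,0,0,0,2,0,0]
Step 18: insert eqn at [7, 13, 15, 18, 29] -> counters=[2,2,0,3,3,0,0,1,0,0,3,0,0,1,0,1,0,0,4,0,0,0,0,5,0,0,0,2,0,1,0,2,0,0]
Step 19: insert z at [5, 6, 10, 11, 13] -> counters=[2,2,0,3,3,1,1,1,0,0,4,1,0,2,0,1,0,0,4,0,0,0,0,5,0,0,0,2,0,1,0,2,0,0]
Step 20: delete eqn at [7, 13, 15, 18, 29] -> counters=[2,2,0,3,3,1,1,0,0,0,4,1,0,1,0,0,0,0,3,0,0,0,0,5,0,0,0,2,0,0,0,2,0,0]
Step 21: insert y at [3, 4, 10, 18, 23] -> counters=[2,2,0,4,4,1,1,0,0,0,5,1,0,1,0,0,0,0,4,0,0,0,0,6,0,0,0,2,0,0,0,2,0,0]
Step 22: delete kyx at [0, 1, 23, 27, 31] -> counters=[1,1,0,4,4,1,1,0,0,0,5,1,0,1,0,0,0,0,4,0,0,0,0,5,0,0,0,1,0,0,0,1,0,0]
Step 23: insert z at [5, 6, 10, 11, 13] -> counters=[1,1,0,4,4,2,2,0,0,0,6,2,0,2,0,0,0,0,4,0,0,0,0,5,0,0,0,1,0,0,0,1,0,0]
Step 24: insert kyx at [0, 1, 23, 27, 31] -> counters=[2,2,0,4,4,2,2,0,0,0,6,2,0,2,0,0,0,0,4,0,0,0,0,6,0,0,0,2,0,0,0,2,0,0]
Final counters=[2,2,0,4,4,2,2,0,0,0,6,2,0,2,0,0,0,0,4,0,0,0,0,6,0,0,0,2,0,0,0,2,0,0] -> counters[11]=2

Answer: 2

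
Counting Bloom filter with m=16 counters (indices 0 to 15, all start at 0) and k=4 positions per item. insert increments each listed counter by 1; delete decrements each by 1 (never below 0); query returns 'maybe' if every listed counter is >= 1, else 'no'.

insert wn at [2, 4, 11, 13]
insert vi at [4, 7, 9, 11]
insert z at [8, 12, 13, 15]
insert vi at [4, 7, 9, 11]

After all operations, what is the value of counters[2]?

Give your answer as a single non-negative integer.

Answer: 1

Derivation:
Step 1: insert wn at [2, 4, 11, 13] -> counters=[0,0,1,0,1,0,0,0,0,0,0,1,0,1,0,0]
Step 2: insert vi at [4, 7, 9, 11] -> counters=[0,0,1,0,2,0,0,1,0,1,0,2,0,1,0,0]
Step 3: insert z at [8, 12, 13, 15] -> counters=[0,0,1,0,2,0,0,1,1,1,0,2,1,2,0,1]
Step 4: insert vi at [4, 7, 9, 11] -> counters=[0,0,1,0,3,0,0,2,1,2,0,3,1,2,0,1]
Final counters=[0,0,1,0,3,0,0,2,1,2,0,3,1,2,0,1] -> counters[2]=1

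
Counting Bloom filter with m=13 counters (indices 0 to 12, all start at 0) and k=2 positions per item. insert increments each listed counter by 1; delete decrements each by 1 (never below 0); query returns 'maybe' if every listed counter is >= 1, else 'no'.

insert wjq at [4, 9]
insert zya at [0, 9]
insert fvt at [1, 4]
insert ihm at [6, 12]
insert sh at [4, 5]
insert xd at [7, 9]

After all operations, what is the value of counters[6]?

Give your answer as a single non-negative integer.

Step 1: insert wjq at [4, 9] -> counters=[0,0,0,0,1,0,0,0,0,1,0,0,0]
Step 2: insert zya at [0, 9] -> counters=[1,0,0,0,1,0,0,0,0,2,0,0,0]
Step 3: insert fvt at [1, 4] -> counters=[1,1,0,0,2,0,0,0,0,2,0,0,0]
Step 4: insert ihm at [6, 12] -> counters=[1,1,0,0,2,0,1,0,0,2,0,0,1]
Step 5: insert sh at [4, 5] -> counters=[1,1,0,0,3,1,1,0,0,2,0,0,1]
Step 6: insert xd at [7, 9] -> counters=[1,1,0,0,3,1,1,1,0,3,0,0,1]
Final counters=[1,1,0,0,3,1,1,1,0,3,0,0,1] -> counters[6]=1

Answer: 1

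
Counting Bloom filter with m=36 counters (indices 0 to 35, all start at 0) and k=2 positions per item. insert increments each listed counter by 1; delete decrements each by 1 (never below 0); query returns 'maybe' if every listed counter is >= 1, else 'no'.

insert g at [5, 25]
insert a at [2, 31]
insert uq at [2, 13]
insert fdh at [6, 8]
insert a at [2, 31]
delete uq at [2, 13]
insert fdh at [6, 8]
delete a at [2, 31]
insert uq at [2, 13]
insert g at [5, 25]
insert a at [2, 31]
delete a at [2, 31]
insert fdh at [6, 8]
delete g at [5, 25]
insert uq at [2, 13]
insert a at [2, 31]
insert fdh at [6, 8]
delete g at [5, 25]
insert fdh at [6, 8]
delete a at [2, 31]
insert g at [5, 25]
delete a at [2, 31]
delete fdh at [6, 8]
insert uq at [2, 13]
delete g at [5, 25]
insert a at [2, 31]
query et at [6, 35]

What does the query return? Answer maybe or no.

Answer: no

Derivation:
Step 1: insert g at [5, 25] -> counters=[0,0,0,0,0,1,0,0,0,0,0,0,0,0,0,0,0,0,0,0,0,0,0,0,0,1,0,0,0,0,0,0,0,0,0,0]
Step 2: insert a at [2, 31] -> counters=[0,0,1,0,0,1,0,0,0,0,0,0,0,0,0,0,0,0,0,0,0,0,0,0,0,1,0,0,0,0,0,1,0,0,0,0]
Step 3: insert uq at [2, 13] -> counters=[0,0,2,0,0,1,0,0,0,0,0,0,0,1,0,0,0,0,0,0,0,0,0,0,0,1,0,0,0,0,0,1,0,0,0,0]
Step 4: insert fdh at [6, 8] -> counters=[0,0,2,0,0,1,1,0,1,0,0,0,0,1,0,0,0,0,0,0,0,0,0,0,0,1,0,0,0,0,0,1,0,0,0,0]
Step 5: insert a at [2, 31] -> counters=[0,0,3,0,0,1,1,0,1,0,0,0,0,1,0,0,0,0,0,0,0,0,0,0,0,1,0,0,0,0,0,2,0,0,0,0]
Step 6: delete uq at [2, 13] -> counters=[0,0,2,0,0,1,1,0,1,0,0,0,0,0,0,0,0,0,0,0,0,0,0,0,0,1,0,0,0,0,0,2,0,0,0,0]
Step 7: insert fdh at [6, 8] -> counters=[0,0,2,0,0,1,2,0,2,0,0,0,0,0,0,0,0,0,0,0,0,0,0,0,0,1,0,0,0,0,0,2,0,0,0,0]
Step 8: delete a at [2, 31] -> counters=[0,0,1,0,0,1,2,0,2,0,0,0,0,0,0,0,0,0,0,0,0,0,0,0,0,1,0,0,0,0,0,1,0,0,0,0]
Step 9: insert uq at [2, 13] -> counters=[0,0,2,0,0,1,2,0,2,0,0,0,0,1,0,0,0,0,0,0,0,0,0,0,0,1,0,0,0,0,0,1,0,0,0,0]
Step 10: insert g at [5, 25] -> counters=[0,0,2,0,0,2,2,0,2,0,0,0,0,1,0,0,0,0,0,0,0,0,0,0,0,2,0,0,0,0,0,1,0,0,0,0]
Step 11: insert a at [2, 31] -> counters=[0,0,3,0,0,2,2,0,2,0,0,0,0,1,0,0,0,0,0,0,0,0,0,0,0,2,0,0,0,0,0,2,0,0,0,0]
Step 12: delete a at [2, 31] -> counters=[0,0,2,0,0,2,2,0,2,0,0,0,0,1,0,0,0,0,0,0,0,0,0,0,0,2,0,0,0,0,0,1,0,0,0,0]
Step 13: insert fdh at [6, 8] -> counters=[0,0,2,0,0,2,3,0,3,0,0,0,0,1,0,0,0,0,0,0,0,0,0,0,0,2,0,0,0,0,0,1,0,0,0,0]
Step 14: delete g at [5, 25] -> counters=[0,0,2,0,0,1,3,0,3,0,0,0,0,1,0,0,0,0,0,0,0,0,0,0,0,1,0,0,0,0,0,1,0,0,0,0]
Step 15: insert uq at [2, 13] -> counters=[0,0,3,0,0,1,3,0,3,0,0,0,0,2,0,0,0,0,0,0,0,0,0,0,0,1,0,0,0,0,0,1,0,0,0,0]
Step 16: insert a at [2, 31] -> counters=[0,0,4,0,0,1,3,0,3,0,0,0,0,2,0,0,0,0,0,0,0,0,0,0,0,1,0,0,0,0,0,2,0,0,0,0]
Step 17: insert fdh at [6, 8] -> counters=[0,0,4,0,0,1,4,0,4,0,0,0,0,2,0,0,0,0,0,0,0,0,0,0,0,1,0,0,0,0,0,2,0,0,0,0]
Step 18: delete g at [5, 25] -> counters=[0,0,4,0,0,0,4,0,4,0,0,0,0,2,0,0,0,0,0,0,0,0,0,0,0,0,0,0,0,0,0,2,0,0,0,0]
Step 19: insert fdh at [6, 8] -> counters=[0,0,4,0,0,0,5,0,5,0,0,0,0,2,0,0,0,0,0,0,0,0,0,0,0,0,0,0,0,0,0,2,0,0,0,0]
Step 20: delete a at [2, 31] -> counters=[0,0,3,0,0,0,5,0,5,0,0,0,0,2,0,0,0,0,0,0,0,0,0,0,0,0,0,0,0,0,0,1,0,0,0,0]
Step 21: insert g at [5, 25] -> counters=[0,0,3,0,0,1,5,0,5,0,0,0,0,2,0,0,0,0,0,0,0,0,0,0,0,1,0,0,0,0,0,1,0,0,0,0]
Step 22: delete a at [2, 31] -> counters=[0,0,2,0,0,1,5,0,5,0,0,0,0,2,0,0,0,0,0,0,0,0,0,0,0,1,0,0,0,0,0,0,0,0,0,0]
Step 23: delete fdh at [6, 8] -> counters=[0,0,2,0,0,1,4,0,4,0,0,0,0,2,0,0,0,0,0,0,0,0,0,0,0,1,0,0,0,0,0,0,0,0,0,0]
Step 24: insert uq at [2, 13] -> counters=[0,0,3,0,0,1,4,0,4,0,0,0,0,3,0,0,0,0,0,0,0,0,0,0,0,1,0,0,0,0,0,0,0,0,0,0]
Step 25: delete g at [5, 25] -> counters=[0,0,3,0,0,0,4,0,4,0,0,0,0,3,0,0,0,0,0,0,0,0,0,0,0,0,0,0,0,0,0,0,0,0,0,0]
Step 26: insert a at [2, 31] -> counters=[0,0,4,0,0,0,4,0,4,0,0,0,0,3,0,0,0,0,0,0,0,0,0,0,0,0,0,0,0,0,0,1,0,0,0,0]
Query et: check counters[6]=4 counters[35]=0 -> no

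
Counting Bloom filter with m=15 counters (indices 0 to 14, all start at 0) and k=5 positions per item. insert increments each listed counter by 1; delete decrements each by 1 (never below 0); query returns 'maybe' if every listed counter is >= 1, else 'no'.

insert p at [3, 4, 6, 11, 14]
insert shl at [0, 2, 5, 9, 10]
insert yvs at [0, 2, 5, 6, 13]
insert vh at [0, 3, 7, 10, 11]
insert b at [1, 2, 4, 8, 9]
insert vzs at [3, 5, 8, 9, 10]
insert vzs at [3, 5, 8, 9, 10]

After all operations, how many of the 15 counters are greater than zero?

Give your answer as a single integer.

Step 1: insert p at [3, 4, 6, 11, 14] -> counters=[0,0,0,1,1,0,1,0,0,0,0,1,0,0,1]
Step 2: insert shl at [0, 2, 5, 9, 10] -> counters=[1,0,1,1,1,1,1,0,0,1,1,1,0,0,1]
Step 3: insert yvs at [0, 2, 5, 6, 13] -> counters=[2,0,2,1,1,2,2,0,0,1,1,1,0,1,1]
Step 4: insert vh at [0, 3, 7, 10, 11] -> counters=[3,0,2,2,1,2,2,1,0,1,2,2,0,1,1]
Step 5: insert b at [1, 2, 4, 8, 9] -> counters=[3,1,3,2,2,2,2,1,1,2,2,2,0,1,1]
Step 6: insert vzs at [3, 5, 8, 9, 10] -> counters=[3,1,3,3,2,3,2,1,2,3,3,2,0,1,1]
Step 7: insert vzs at [3, 5, 8, 9, 10] -> counters=[3,1,3,4,2,4,2,1,3,4,4,2,0,1,1]
Final counters=[3,1,3,4,2,4,2,1,3,4,4,2,0,1,1] -> 14 nonzero

Answer: 14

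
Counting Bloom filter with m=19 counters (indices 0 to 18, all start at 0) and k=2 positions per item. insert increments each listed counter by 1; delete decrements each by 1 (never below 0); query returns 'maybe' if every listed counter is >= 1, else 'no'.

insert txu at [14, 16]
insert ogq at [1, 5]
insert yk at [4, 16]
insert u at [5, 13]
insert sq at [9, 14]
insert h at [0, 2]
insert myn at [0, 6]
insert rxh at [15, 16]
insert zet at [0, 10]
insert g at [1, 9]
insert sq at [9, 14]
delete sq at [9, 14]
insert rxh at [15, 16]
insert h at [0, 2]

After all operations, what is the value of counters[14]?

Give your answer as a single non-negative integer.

Step 1: insert txu at [14, 16] -> counters=[0,0,0,0,0,0,0,0,0,0,0,0,0,0,1,0,1,0,0]
Step 2: insert ogq at [1, 5] -> counters=[0,1,0,0,0,1,0,0,0,0,0,0,0,0,1,0,1,0,0]
Step 3: insert yk at [4, 16] -> counters=[0,1,0,0,1,1,0,0,0,0,0,0,0,0,1,0,2,0,0]
Step 4: insert u at [5, 13] -> counters=[0,1,0,0,1,2,0,0,0,0,0,0,0,1,1,0,2,0,0]
Step 5: insert sq at [9, 14] -> counters=[0,1,0,0,1,2,0,0,0,1,0,0,0,1,2,0,2,0,0]
Step 6: insert h at [0, 2] -> counters=[1,1,1,0,1,2,0,0,0,1,0,0,0,1,2,0,2,0,0]
Step 7: insert myn at [0, 6] -> counters=[2,1,1,0,1,2,1,0,0,1,0,0,0,1,2,0,2,0,0]
Step 8: insert rxh at [15, 16] -> counters=[2,1,1,0,1,2,1,0,0,1,0,0,0,1,2,1,3,0,0]
Step 9: insert zet at [0, 10] -> counters=[3,1,1,0,1,2,1,0,0,1,1,0,0,1,2,1,3,0,0]
Step 10: insert g at [1, 9] -> counters=[3,2,1,0,1,2,1,0,0,2,1,0,0,1,2,1,3,0,0]
Step 11: insert sq at [9, 14] -> counters=[3,2,1,0,1,2,1,0,0,3,1,0,0,1,3,1,3,0,0]
Step 12: delete sq at [9, 14] -> counters=[3,2,1,0,1,2,1,0,0,2,1,0,0,1,2,1,3,0,0]
Step 13: insert rxh at [15, 16] -> counters=[3,2,1,0,1,2,1,0,0,2,1,0,0,1,2,2,4,0,0]
Step 14: insert h at [0, 2] -> counters=[4,2,2,0,1,2,1,0,0,2,1,0,0,1,2,2,4,0,0]
Final counters=[4,2,2,0,1,2,1,0,0,2,1,0,0,1,2,2,4,0,0] -> counters[14]=2

Answer: 2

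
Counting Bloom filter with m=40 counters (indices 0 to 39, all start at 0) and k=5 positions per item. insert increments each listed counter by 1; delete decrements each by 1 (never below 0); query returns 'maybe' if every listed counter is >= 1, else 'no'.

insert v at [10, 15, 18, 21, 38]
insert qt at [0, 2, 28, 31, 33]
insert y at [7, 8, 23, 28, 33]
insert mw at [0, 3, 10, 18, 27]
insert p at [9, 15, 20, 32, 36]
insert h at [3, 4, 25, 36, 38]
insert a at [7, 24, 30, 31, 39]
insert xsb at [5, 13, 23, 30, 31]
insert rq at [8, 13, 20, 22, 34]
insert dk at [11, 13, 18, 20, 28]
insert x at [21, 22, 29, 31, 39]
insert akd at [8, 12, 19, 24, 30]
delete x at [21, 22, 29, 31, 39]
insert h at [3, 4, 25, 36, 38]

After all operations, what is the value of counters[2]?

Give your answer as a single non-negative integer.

Answer: 1

Derivation:
Step 1: insert v at [10, 15, 18, 21, 38] -> counters=[0,0,0,0,0,0,0,0,0,0,1,0,0,0,0,1,0,0,1,0,0,1,0,0,0,0,0,0,0,0,0,0,0,0,0,0,0,0,1,0]
Step 2: insert qt at [0, 2, 28, 31, 33] -> counters=[1,0,1,0,0,0,0,0,0,0,1,0,0,0,0,1,0,0,1,0,0,1,0,0,0,0,0,0,1,0,0,1,0,1,0,0,0,0,1,0]
Step 3: insert y at [7, 8, 23, 28, 33] -> counters=[1,0,1,0,0,0,0,1,1,0,1,0,0,0,0,1,0,0,1,0,0,1,0,1,0,0,0,0,2,0,0,1,0,2,0,0,0,0,1,0]
Step 4: insert mw at [0, 3, 10, 18, 27] -> counters=[2,0,1,1,0,0,0,1,1,0,2,0,0,0,0,1,0,0,2,0,0,1,0,1,0,0,0,1,2,0,0,1,0,2,0,0,0,0,1,0]
Step 5: insert p at [9, 15, 20, 32, 36] -> counters=[2,0,1,1,0,0,0,1,1,1,2,0,0,0,0,2,0,0,2,0,1,1,0,1,0,0,0,1,2,0,0,1,1,2,0,0,1,0,1,0]
Step 6: insert h at [3, 4, 25, 36, 38] -> counters=[2,0,1,2,1,0,0,1,1,1,2,0,0,0,0,2,0,0,2,0,1,1,0,1,0,1,0,1,2,0,0,1,1,2,0,0,2,0,2,0]
Step 7: insert a at [7, 24, 30, 31, 39] -> counters=[2,0,1,2,1,0,0,2,1,1,2,0,0,0,0,2,0,0,2,0,1,1,0,1,1,1,0,1,2,0,1,2,1,2,0,0,2,0,2,1]
Step 8: insert xsb at [5, 13, 23, 30, 31] -> counters=[2,0,1,2,1,1,0,2,1,1,2,0,0,1,0,2,0,0,2,0,1,1,0,2,1,1,0,1,2,0,2,3,1,2,0,0,2,0,2,1]
Step 9: insert rq at [8, 13, 20, 22, 34] -> counters=[2,0,1,2,1,1,0,2,2,1,2,0,0,2,0,2,0,0,2,0,2,1,1,2,1,1,0,1,2,0,2,3,1,2,1,0,2,0,2,1]
Step 10: insert dk at [11, 13, 18, 20, 28] -> counters=[2,0,1,2,1,1,0,2,2,1,2,1,0,3,0,2,0,0,3,0,3,1,1,2,1,1,0,1,3,0,2,3,1,2,1,0,2,0,2,1]
Step 11: insert x at [21, 22, 29, 31, 39] -> counters=[2,0,1,2,1,1,0,2,2,1,2,1,0,3,0,2,0,0,3,0,3,2,2,2,1,1,0,1,3,1,2,4,1,2,1,0,2,0,2,2]
Step 12: insert akd at [8, 12, 19, 24, 30] -> counters=[2,0,1,2,1,1,0,2,3,1,2,1,1,3,0,2,0,0,3,1,3,2,2,2,2,1,0,1,3,1,3,4,1,2,1,0,2,0,2,2]
Step 13: delete x at [21, 22, 29, 31, 39] -> counters=[2,0,1,2,1,1,0,2,3,1,2,1,1,3,0,2,0,0,3,1,3,1,1,2,2,1,0,1,3,0,3,3,1,2,1,0,2,0,2,1]
Step 14: insert h at [3, 4, 25, 36, 38] -> counters=[2,0,1,3,2,1,0,2,3,1,2,1,1,3,0,2,0,0,3,1,3,1,1,2,2,2,0,1,3,0,3,3,1,2,1,0,3,0,3,1]
Final counters=[2,0,1,3,2,1,0,2,3,1,2,1,1,3,0,2,0,0,3,1,3,1,1,2,2,2,0,1,3,0,3,3,1,2,1,0,3,0,3,1] -> counters[2]=1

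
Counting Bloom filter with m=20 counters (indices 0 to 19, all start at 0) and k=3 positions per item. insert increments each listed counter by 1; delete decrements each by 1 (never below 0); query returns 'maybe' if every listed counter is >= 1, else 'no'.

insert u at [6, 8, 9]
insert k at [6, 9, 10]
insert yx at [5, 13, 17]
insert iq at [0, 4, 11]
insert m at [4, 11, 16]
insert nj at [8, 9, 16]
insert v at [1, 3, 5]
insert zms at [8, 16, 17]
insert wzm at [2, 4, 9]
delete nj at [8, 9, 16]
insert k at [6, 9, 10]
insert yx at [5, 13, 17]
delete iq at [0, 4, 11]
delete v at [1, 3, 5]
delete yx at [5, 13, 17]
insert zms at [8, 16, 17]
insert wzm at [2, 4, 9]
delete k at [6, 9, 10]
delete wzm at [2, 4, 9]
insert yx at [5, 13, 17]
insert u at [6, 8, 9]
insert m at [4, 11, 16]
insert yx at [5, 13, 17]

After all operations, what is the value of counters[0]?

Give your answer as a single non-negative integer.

Step 1: insert u at [6, 8, 9] -> counters=[0,0,0,0,0,0,1,0,1,1,0,0,0,0,0,0,0,0,0,0]
Step 2: insert k at [6, 9, 10] -> counters=[0,0,0,0,0,0,2,0,1,2,1,0,0,0,0,0,0,0,0,0]
Step 3: insert yx at [5, 13, 17] -> counters=[0,0,0,0,0,1,2,0,1,2,1,0,0,1,0,0,0,1,0,0]
Step 4: insert iq at [0, 4, 11] -> counters=[1,0,0,0,1,1,2,0,1,2,1,1,0,1,0,0,0,1,0,0]
Step 5: insert m at [4, 11, 16] -> counters=[1,0,0,0,2,1,2,0,1,2,1,2,0,1,0,0,1,1,0,0]
Step 6: insert nj at [8, 9, 16] -> counters=[1,0,0,0,2,1,2,0,2,3,1,2,0,1,0,0,2,1,0,0]
Step 7: insert v at [1, 3, 5] -> counters=[1,1,0,1,2,2,2,0,2,3,1,2,0,1,0,0,2,1,0,0]
Step 8: insert zms at [8, 16, 17] -> counters=[1,1,0,1,2,2,2,0,3,3,1,2,0,1,0,0,3,2,0,0]
Step 9: insert wzm at [2, 4, 9] -> counters=[1,1,1,1,3,2,2,0,3,4,1,2,0,1,0,0,3,2,0,0]
Step 10: delete nj at [8, 9, 16] -> counters=[1,1,1,1,3,2,2,0,2,3,1,2,0,1,0,0,2,2,0,0]
Step 11: insert k at [6, 9, 10] -> counters=[1,1,1,1,3,2,3,0,2,4,2,2,0,1,0,0,2,2,0,0]
Step 12: insert yx at [5, 13, 17] -> counters=[1,1,1,1,3,3,3,0,2,4,2,2,0,2,0,0,2,3,0,0]
Step 13: delete iq at [0, 4, 11] -> counters=[0,1,1,1,2,3,3,0,2,4,2,1,0,2,0,0,2,3,0,0]
Step 14: delete v at [1, 3, 5] -> counters=[0,0,1,0,2,2,3,0,2,4,2,1,0,2,0,0,2,3,0,0]
Step 15: delete yx at [5, 13, 17] -> counters=[0,0,1,0,2,1,3,0,2,4,2,1,0,1,0,0,2,2,0,0]
Step 16: insert zms at [8, 16, 17] -> counters=[0,0,1,0,2,1,3,0,3,4,2,1,0,1,0,0,3,3,0,0]
Step 17: insert wzm at [2, 4, 9] -> counters=[0,0,2,0,3,1,3,0,3,5,2,1,0,1,0,0,3,3,0,0]
Step 18: delete k at [6, 9, 10] -> counters=[0,0,2,0,3,1,2,0,3,4,1,1,0,1,0,0,3,3,0,0]
Step 19: delete wzm at [2, 4, 9] -> counters=[0,0,1,0,2,1,2,0,3,3,1,1,0,1,0,0,3,3,0,0]
Step 20: insert yx at [5, 13, 17] -> counters=[0,0,1,0,2,2,2,0,3,3,1,1,0,2,0,0,3,4,0,0]
Step 21: insert u at [6, 8, 9] -> counters=[0,0,1,0,2,2,3,0,4,4,1,1,0,2,0,0,3,4,0,0]
Step 22: insert m at [4, 11, 16] -> counters=[0,0,1,0,3,2,3,0,4,4,1,2,0,2,0,0,4,4,0,0]
Step 23: insert yx at [5, 13, 17] -> counters=[0,0,1,0,3,3,3,0,4,4,1,2,0,3,0,0,4,5,0,0]
Final counters=[0,0,1,0,3,3,3,0,4,4,1,2,0,3,0,0,4,5,0,0] -> counters[0]=0

Answer: 0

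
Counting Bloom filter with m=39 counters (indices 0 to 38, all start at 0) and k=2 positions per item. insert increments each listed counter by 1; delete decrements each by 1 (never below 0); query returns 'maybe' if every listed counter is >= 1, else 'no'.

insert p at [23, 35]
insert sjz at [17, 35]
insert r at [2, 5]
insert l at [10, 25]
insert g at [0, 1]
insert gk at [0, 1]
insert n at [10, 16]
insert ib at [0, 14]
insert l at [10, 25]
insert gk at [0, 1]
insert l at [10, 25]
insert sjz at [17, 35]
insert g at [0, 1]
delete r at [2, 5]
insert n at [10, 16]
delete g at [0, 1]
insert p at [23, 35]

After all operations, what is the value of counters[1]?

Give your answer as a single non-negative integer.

Answer: 3

Derivation:
Step 1: insert p at [23, 35] -> counters=[0,0,0,0,0,0,0,0,0,0,0,0,0,0,0,0,0,0,0,0,0,0,0,1,0,0,0,0,0,0,0,0,0,0,0,1,0,0,0]
Step 2: insert sjz at [17, 35] -> counters=[0,0,0,0,0,0,0,0,0,0,0,0,0,0,0,0,0,1,0,0,0,0,0,1,0,0,0,0,0,0,0,0,0,0,0,2,0,0,0]
Step 3: insert r at [2, 5] -> counters=[0,0,1,0,0,1,0,0,0,0,0,0,0,0,0,0,0,1,0,0,0,0,0,1,0,0,0,0,0,0,0,0,0,0,0,2,0,0,0]
Step 4: insert l at [10, 25] -> counters=[0,0,1,0,0,1,0,0,0,0,1,0,0,0,0,0,0,1,0,0,0,0,0,1,0,1,0,0,0,0,0,0,0,0,0,2,0,0,0]
Step 5: insert g at [0, 1] -> counters=[1,1,1,0,0,1,0,0,0,0,1,0,0,0,0,0,0,1,0,0,0,0,0,1,0,1,0,0,0,0,0,0,0,0,0,2,0,0,0]
Step 6: insert gk at [0, 1] -> counters=[2,2,1,0,0,1,0,0,0,0,1,0,0,0,0,0,0,1,0,0,0,0,0,1,0,1,0,0,0,0,0,0,0,0,0,2,0,0,0]
Step 7: insert n at [10, 16] -> counters=[2,2,1,0,0,1,0,0,0,0,2,0,0,0,0,0,1,1,0,0,0,0,0,1,0,1,0,0,0,0,0,0,0,0,0,2,0,0,0]
Step 8: insert ib at [0, 14] -> counters=[3,2,1,0,0,1,0,0,0,0,2,0,0,0,1,0,1,1,0,0,0,0,0,1,0,1,0,0,0,0,0,0,0,0,0,2,0,0,0]
Step 9: insert l at [10, 25] -> counters=[3,2,1,0,0,1,0,0,0,0,3,0,0,0,1,0,1,1,0,0,0,0,0,1,0,2,0,0,0,0,0,0,0,0,0,2,0,0,0]
Step 10: insert gk at [0, 1] -> counters=[4,3,1,0,0,1,0,0,0,0,3,0,0,0,1,0,1,1,0,0,0,0,0,1,0,2,0,0,0,0,0,0,0,0,0,2,0,0,0]
Step 11: insert l at [10, 25] -> counters=[4,3,1,0,0,1,0,0,0,0,4,0,0,0,1,0,1,1,0,0,0,0,0,1,0,3,0,0,0,0,0,0,0,0,0,2,0,0,0]
Step 12: insert sjz at [17, 35] -> counters=[4,3,1,0,0,1,0,0,0,0,4,0,0,0,1,0,1,2,0,0,0,0,0,1,0,3,0,0,0,0,0,0,0,0,0,3,0,0,0]
Step 13: insert g at [0, 1] -> counters=[5,4,1,0,0,1,0,0,0,0,4,0,0,0,1,0,1,2,0,0,0,0,0,1,0,3,0,0,0,0,0,0,0,0,0,3,0,0,0]
Step 14: delete r at [2, 5] -> counters=[5,4,0,0,0,0,0,0,0,0,4,0,0,0,1,0,1,2,0,0,0,0,0,1,0,3,0,0,0,0,0,0,0,0,0,3,0,0,0]
Step 15: insert n at [10, 16] -> counters=[5,4,0,0,0,0,0,0,0,0,5,0,0,0,1,0,2,2,0,0,0,0,0,1,0,3,0,0,0,0,0,0,0,0,0,3,0,0,0]
Step 16: delete g at [0, 1] -> counters=[4,3,0,0,0,0,0,0,0,0,5,0,0,0,1,0,2,2,0,0,0,0,0,1,0,3,0,0,0,0,0,0,0,0,0,3,0,0,0]
Step 17: insert p at [23, 35] -> counters=[4,3,0,0,0,0,0,0,0,0,5,0,0,0,1,0,2,2,0,0,0,0,0,2,0,3,0,0,0,0,0,0,0,0,0,4,0,0,0]
Final counters=[4,3,0,0,0,0,0,0,0,0,5,0,0,0,1,0,2,2,0,0,0,0,0,2,0,3,0,0,0,0,0,0,0,0,0,4,0,0,0] -> counters[1]=3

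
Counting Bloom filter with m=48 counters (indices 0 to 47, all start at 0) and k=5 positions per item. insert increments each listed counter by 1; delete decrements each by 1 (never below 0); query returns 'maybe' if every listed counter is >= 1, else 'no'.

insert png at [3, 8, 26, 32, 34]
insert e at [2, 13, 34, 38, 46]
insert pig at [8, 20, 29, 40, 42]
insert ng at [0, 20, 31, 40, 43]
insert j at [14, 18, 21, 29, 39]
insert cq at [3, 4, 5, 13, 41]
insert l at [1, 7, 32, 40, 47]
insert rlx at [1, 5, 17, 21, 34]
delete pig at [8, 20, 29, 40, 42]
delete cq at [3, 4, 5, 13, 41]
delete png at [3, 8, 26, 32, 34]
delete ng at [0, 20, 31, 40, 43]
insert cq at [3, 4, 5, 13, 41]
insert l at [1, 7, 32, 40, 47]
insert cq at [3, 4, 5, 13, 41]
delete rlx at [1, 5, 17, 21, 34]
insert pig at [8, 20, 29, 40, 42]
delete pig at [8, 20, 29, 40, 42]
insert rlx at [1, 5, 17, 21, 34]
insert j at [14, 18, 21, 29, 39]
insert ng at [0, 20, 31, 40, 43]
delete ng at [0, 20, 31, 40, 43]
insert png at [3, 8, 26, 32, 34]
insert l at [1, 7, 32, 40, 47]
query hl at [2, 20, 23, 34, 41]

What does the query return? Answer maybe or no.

Step 1: insert png at [3, 8, 26, 32, 34] -> counters=[0,0,0,1,0,0,0,0,1,0,0,0,0,0,0,0,0,0,0,0,0,0,0,0,0,0,1,0,0,0,0,0,1,0,1,0,0,0,0,0,0,0,0,0,0,0,0,0]
Step 2: insert e at [2, 13, 34, 38, 46] -> counters=[0,0,1,1,0,0,0,0,1,0,0,0,0,1,0,0,0,0,0,0,0,0,0,0,0,0,1,0,0,0,0,0,1,0,2,0,0,0,1,0,0,0,0,0,0,0,1,0]
Step 3: insert pig at [8, 20, 29, 40, 42] -> counters=[0,0,1,1,0,0,0,0,2,0,0,0,0,1,0,0,0,0,0,0,1,0,0,0,0,0,1,0,0,1,0,0,1,0,2,0,0,0,1,0,1,0,1,0,0,0,1,0]
Step 4: insert ng at [0, 20, 31, 40, 43] -> counters=[1,0,1,1,0,0,0,0,2,0,0,0,0,1,0,0,0,0,0,0,2,0,0,0,0,0,1,0,0,1,0,1,1,0,2,0,0,0,1,0,2,0,1,1,0,0,1,0]
Step 5: insert j at [14, 18, 21, 29, 39] -> counters=[1,0,1,1,0,0,0,0,2,0,0,0,0,1,1,0,0,0,1,0,2,1,0,0,0,0,1,0,0,2,0,1,1,0,2,0,0,0,1,1,2,0,1,1,0,0,1,0]
Step 6: insert cq at [3, 4, 5, 13, 41] -> counters=[1,0,1,2,1,1,0,0,2,0,0,0,0,2,1,0,0,0,1,0,2,1,0,0,0,0,1,0,0,2,0,1,1,0,2,0,0,0,1,1,2,1,1,1,0,0,1,0]
Step 7: insert l at [1, 7, 32, 40, 47] -> counters=[1,1,1,2,1,1,0,1,2,0,0,0,0,2,1,0,0,0,1,0,2,1,0,0,0,0,1,0,0,2,0,1,2,0,2,0,0,0,1,1,3,1,1,1,0,0,1,1]
Step 8: insert rlx at [1, 5, 17, 21, 34] -> counters=[1,2,1,2,1,2,0,1,2,0,0,0,0,2,1,0,0,1,1,0,2,2,0,0,0,0,1,0,0,2,0,1,2,0,3,0,0,0,1,1,3,1,1,1,0,0,1,1]
Step 9: delete pig at [8, 20, 29, 40, 42] -> counters=[1,2,1,2,1,2,0,1,1,0,0,0,0,2,1,0,0,1,1,0,1,2,0,0,0,0,1,0,0,1,0,1,2,0,3,0,0,0,1,1,2,1,0,1,0,0,1,1]
Step 10: delete cq at [3, 4, 5, 13, 41] -> counters=[1,2,1,1,0,1,0,1,1,0,0,0,0,1,1,0,0,1,1,0,1,2,0,0,0,0,1,0,0,1,0,1,2,0,3,0,0,0,1,1,2,0,0,1,0,0,1,1]
Step 11: delete png at [3, 8, 26, 32, 34] -> counters=[1,2,1,0,0,1,0,1,0,0,0,0,0,1,1,0,0,1,1,0,1,2,0,0,0,0,0,0,0,1,0,1,1,0,2,0,0,0,1,1,2,0,0,1,0,0,1,1]
Step 12: delete ng at [0, 20, 31, 40, 43] -> counters=[0,2,1,0,0,1,0,1,0,0,0,0,0,1,1,0,0,1,1,0,0,2,0,0,0,0,0,0,0,1,0,0,1,0,2,0,0,0,1,1,1,0,0,0,0,0,1,1]
Step 13: insert cq at [3, 4, 5, 13, 41] -> counters=[0,2,1,1,1,2,0,1,0,0,0,0,0,2,1,0,0,1,1,0,0,2,0,0,0,0,0,0,0,1,0,0,1,0,2,0,0,0,1,1,1,1,0,0,0,0,1,1]
Step 14: insert l at [1, 7, 32, 40, 47] -> counters=[0,3,1,1,1,2,0,2,0,0,0,0,0,2,1,0,0,1,1,0,0,2,0,0,0,0,0,0,0,1,0,0,2,0,2,0,0,0,1,1,2,1,0,0,0,0,1,2]
Step 15: insert cq at [3, 4, 5, 13, 41] -> counters=[0,3,1,2,2,3,0,2,0,0,0,0,0,3,1,0,0,1,1,0,0,2,0,0,0,0,0,0,0,1,0,0,2,0,2,0,0,0,1,1,2,2,0,0,0,0,1,2]
Step 16: delete rlx at [1, 5, 17, 21, 34] -> counters=[0,2,1,2,2,2,0,2,0,0,0,0,0,3,1,0,0,0,1,0,0,1,0,0,0,0,0,0,0,1,0,0,2,0,1,0,0,0,1,1,2,2,0,0,0,0,1,2]
Step 17: insert pig at [8, 20, 29, 40, 42] -> counters=[0,2,1,2,2,2,0,2,1,0,0,0,0,3,1,0,0,0,1,0,1,1,0,0,0,0,0,0,0,2,0,0,2,0,1,0,0,0,1,1,3,2,1,0,0,0,1,2]
Step 18: delete pig at [8, 20, 29, 40, 42] -> counters=[0,2,1,2,2,2,0,2,0,0,0,0,0,3,1,0,0,0,1,0,0,1,0,0,0,0,0,0,0,1,0,0,2,0,1,0,0,0,1,1,2,2,0,0,0,0,1,2]
Step 19: insert rlx at [1, 5, 17, 21, 34] -> counters=[0,3,1,2,2,3,0,2,0,0,0,0,0,3,1,0,0,1,1,0,0,2,0,0,0,0,0,0,0,1,0,0,2,0,2,0,0,0,1,1,2,2,0,0,0,0,1,2]
Step 20: insert j at [14, 18, 21, 29, 39] -> counters=[0,3,1,2,2,3,0,2,0,0,0,0,0,3,2,0,0,1,2,0,0,3,0,0,0,0,0,0,0,2,0,0,2,0,2,0,0,0,1,2,2,2,0,0,0,0,1,2]
Step 21: insert ng at [0, 20, 31, 40, 43] -> counters=[1,3,1,2,2,3,0,2,0,0,0,0,0,3,2,0,0,1,2,0,1,3,0,0,0,0,0,0,0,2,0,1,2,0,2,0,0,0,1,2,3,2,0,1,0,0,1,2]
Step 22: delete ng at [0, 20, 31, 40, 43] -> counters=[0,3,1,2,2,3,0,2,0,0,0,0,0,3,2,0,0,1,2,0,0,3,0,0,0,0,0,0,0,2,0,0,2,0,2,0,0,0,1,2,2,2,0,0,0,0,1,2]
Step 23: insert png at [3, 8, 26, 32, 34] -> counters=[0,3,1,3,2,3,0,2,1,0,0,0,0,3,2,0,0,1,2,0,0,3,0,0,0,0,1,0,0,2,0,0,3,0,3,0,0,0,1,2,2,2,0,0,0,0,1,2]
Step 24: insert l at [1, 7, 32, 40, 47] -> counters=[0,4,1,3,2,3,0,3,1,0,0,0,0,3,2,0,0,1,2,0,0,3,0,0,0,0,1,0,0,2,0,0,4,0,3,0,0,0,1,2,3,2,0,0,0,0,1,3]
Query hl: check counters[2]=1 counters[20]=0 counters[23]=0 counters[34]=3 counters[41]=2 -> no

Answer: no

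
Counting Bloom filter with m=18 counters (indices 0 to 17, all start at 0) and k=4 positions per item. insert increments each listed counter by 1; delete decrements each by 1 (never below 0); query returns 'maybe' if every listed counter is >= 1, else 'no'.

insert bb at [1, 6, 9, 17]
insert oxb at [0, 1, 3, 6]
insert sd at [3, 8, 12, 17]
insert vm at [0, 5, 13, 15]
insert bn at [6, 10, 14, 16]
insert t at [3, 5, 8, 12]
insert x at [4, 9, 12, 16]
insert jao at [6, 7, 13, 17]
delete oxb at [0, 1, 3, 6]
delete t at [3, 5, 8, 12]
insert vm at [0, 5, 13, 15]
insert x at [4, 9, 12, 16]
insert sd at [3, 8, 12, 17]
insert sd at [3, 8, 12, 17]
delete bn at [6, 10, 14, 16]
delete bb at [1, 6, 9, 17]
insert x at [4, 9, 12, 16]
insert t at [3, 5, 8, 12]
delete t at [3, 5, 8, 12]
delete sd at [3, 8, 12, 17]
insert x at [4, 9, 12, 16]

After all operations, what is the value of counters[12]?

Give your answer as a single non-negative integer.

Step 1: insert bb at [1, 6, 9, 17] -> counters=[0,1,0,0,0,0,1,0,0,1,0,0,0,0,0,0,0,1]
Step 2: insert oxb at [0, 1, 3, 6] -> counters=[1,2,0,1,0,0,2,0,0,1,0,0,0,0,0,0,0,1]
Step 3: insert sd at [3, 8, 12, 17] -> counters=[1,2,0,2,0,0,2,0,1,1,0,0,1,0,0,0,0,2]
Step 4: insert vm at [0, 5, 13, 15] -> counters=[2,2,0,2,0,1,2,0,1,1,0,0,1,1,0,1,0,2]
Step 5: insert bn at [6, 10, 14, 16] -> counters=[2,2,0,2,0,1,3,0,1,1,1,0,1,1,1,1,1,2]
Step 6: insert t at [3, 5, 8, 12] -> counters=[2,2,0,3,0,2,3,0,2,1,1,0,2,1,1,1,1,2]
Step 7: insert x at [4, 9, 12, 16] -> counters=[2,2,0,3,1,2,3,0,2,2,1,0,3,1,1,1,2,2]
Step 8: insert jao at [6, 7, 13, 17] -> counters=[2,2,0,3,1,2,4,1,2,2,1,0,3,2,1,1,2,3]
Step 9: delete oxb at [0, 1, 3, 6] -> counters=[1,1,0,2,1,2,3,1,2,2,1,0,3,2,1,1,2,3]
Step 10: delete t at [3, 5, 8, 12] -> counters=[1,1,0,1,1,1,3,1,1,2,1,0,2,2,1,1,2,3]
Step 11: insert vm at [0, 5, 13, 15] -> counters=[2,1,0,1,1,2,3,1,1,2,1,0,2,3,1,2,2,3]
Step 12: insert x at [4, 9, 12, 16] -> counters=[2,1,0,1,2,2,3,1,1,3,1,0,3,3,1,2,3,3]
Step 13: insert sd at [3, 8, 12, 17] -> counters=[2,1,0,2,2,2,3,1,2,3,1,0,4,3,1,2,3,4]
Step 14: insert sd at [3, 8, 12, 17] -> counters=[2,1,0,3,2,2,3,1,3,3,1,0,5,3,1,2,3,5]
Step 15: delete bn at [6, 10, 14, 16] -> counters=[2,1,0,3,2,2,2,1,3,3,0,0,5,3,0,2,2,5]
Step 16: delete bb at [1, 6, 9, 17] -> counters=[2,0,0,3,2,2,1,1,3,2,0,0,5,3,0,2,2,4]
Step 17: insert x at [4, 9, 12, 16] -> counters=[2,0,0,3,3,2,1,1,3,3,0,0,6,3,0,2,3,4]
Step 18: insert t at [3, 5, 8, 12] -> counters=[2,0,0,4,3,3,1,1,4,3,0,0,7,3,0,2,3,4]
Step 19: delete t at [3, 5, 8, 12] -> counters=[2,0,0,3,3,2,1,1,3,3,0,0,6,3,0,2,3,4]
Step 20: delete sd at [3, 8, 12, 17] -> counters=[2,0,0,2,3,2,1,1,2,3,0,0,5,3,0,2,3,3]
Step 21: insert x at [4, 9, 12, 16] -> counters=[2,0,0,2,4,2,1,1,2,4,0,0,6,3,0,2,4,3]
Final counters=[2,0,0,2,4,2,1,1,2,4,0,0,6,3,0,2,4,3] -> counters[12]=6

Answer: 6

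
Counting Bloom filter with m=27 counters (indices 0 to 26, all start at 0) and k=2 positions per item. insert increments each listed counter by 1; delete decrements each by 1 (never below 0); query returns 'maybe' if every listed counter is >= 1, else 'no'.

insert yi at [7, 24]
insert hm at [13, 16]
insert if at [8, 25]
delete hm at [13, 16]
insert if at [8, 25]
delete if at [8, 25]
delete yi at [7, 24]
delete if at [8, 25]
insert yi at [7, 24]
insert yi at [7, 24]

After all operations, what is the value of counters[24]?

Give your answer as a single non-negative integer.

Step 1: insert yi at [7, 24] -> counters=[0,0,0,0,0,0,0,1,0,0,0,0,0,0,0,0,0,0,0,0,0,0,0,0,1,0,0]
Step 2: insert hm at [13, 16] -> counters=[0,0,0,0,0,0,0,1,0,0,0,0,0,1,0,0,1,0,0,0,0,0,0,0,1,0,0]
Step 3: insert if at [8, 25] -> counters=[0,0,0,0,0,0,0,1,1,0,0,0,0,1,0,0,1,0,0,0,0,0,0,0,1,1,0]
Step 4: delete hm at [13, 16] -> counters=[0,0,0,0,0,0,0,1,1,0,0,0,0,0,0,0,0,0,0,0,0,0,0,0,1,1,0]
Step 5: insert if at [8, 25] -> counters=[0,0,0,0,0,0,0,1,2,0,0,0,0,0,0,0,0,0,0,0,0,0,0,0,1,2,0]
Step 6: delete if at [8, 25] -> counters=[0,0,0,0,0,0,0,1,1,0,0,0,0,0,0,0,0,0,0,0,0,0,0,0,1,1,0]
Step 7: delete yi at [7, 24] -> counters=[0,0,0,0,0,0,0,0,1,0,0,0,0,0,0,0,0,0,0,0,0,0,0,0,0,1,0]
Step 8: delete if at [8, 25] -> counters=[0,0,0,0,0,0,0,0,0,0,0,0,0,0,0,0,0,0,0,0,0,0,0,0,0,0,0]
Step 9: insert yi at [7, 24] -> counters=[0,0,0,0,0,0,0,1,0,0,0,0,0,0,0,0,0,0,0,0,0,0,0,0,1,0,0]
Step 10: insert yi at [7, 24] -> counters=[0,0,0,0,0,0,0,2,0,0,0,0,0,0,0,0,0,0,0,0,0,0,0,0,2,0,0]
Final counters=[0,0,0,0,0,0,0,2,0,0,0,0,0,0,0,0,0,0,0,0,0,0,0,0,2,0,0] -> counters[24]=2

Answer: 2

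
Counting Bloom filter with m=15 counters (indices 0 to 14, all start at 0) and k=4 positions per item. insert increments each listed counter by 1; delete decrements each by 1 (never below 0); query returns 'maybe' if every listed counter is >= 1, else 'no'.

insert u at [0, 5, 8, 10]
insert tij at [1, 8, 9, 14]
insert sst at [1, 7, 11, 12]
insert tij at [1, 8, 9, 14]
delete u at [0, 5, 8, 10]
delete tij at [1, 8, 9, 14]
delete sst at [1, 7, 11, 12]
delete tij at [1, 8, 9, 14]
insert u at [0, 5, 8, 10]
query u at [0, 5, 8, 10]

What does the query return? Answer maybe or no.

Step 1: insert u at [0, 5, 8, 10] -> counters=[1,0,0,0,0,1,0,0,1,0,1,0,0,0,0]
Step 2: insert tij at [1, 8, 9, 14] -> counters=[1,1,0,0,0,1,0,0,2,1,1,0,0,0,1]
Step 3: insert sst at [1, 7, 11, 12] -> counters=[1,2,0,0,0,1,0,1,2,1,1,1,1,0,1]
Step 4: insert tij at [1, 8, 9, 14] -> counters=[1,3,0,0,0,1,0,1,3,2,1,1,1,0,2]
Step 5: delete u at [0, 5, 8, 10] -> counters=[0,3,0,0,0,0,0,1,2,2,0,1,1,0,2]
Step 6: delete tij at [1, 8, 9, 14] -> counters=[0,2,0,0,0,0,0,1,1,1,0,1,1,0,1]
Step 7: delete sst at [1, 7, 11, 12] -> counters=[0,1,0,0,0,0,0,0,1,1,0,0,0,0,1]
Step 8: delete tij at [1, 8, 9, 14] -> counters=[0,0,0,0,0,0,0,0,0,0,0,0,0,0,0]
Step 9: insert u at [0, 5, 8, 10] -> counters=[1,0,0,0,0,1,0,0,1,0,1,0,0,0,0]
Query u: check counters[0]=1 counters[5]=1 counters[8]=1 counters[10]=1 -> maybe

Answer: maybe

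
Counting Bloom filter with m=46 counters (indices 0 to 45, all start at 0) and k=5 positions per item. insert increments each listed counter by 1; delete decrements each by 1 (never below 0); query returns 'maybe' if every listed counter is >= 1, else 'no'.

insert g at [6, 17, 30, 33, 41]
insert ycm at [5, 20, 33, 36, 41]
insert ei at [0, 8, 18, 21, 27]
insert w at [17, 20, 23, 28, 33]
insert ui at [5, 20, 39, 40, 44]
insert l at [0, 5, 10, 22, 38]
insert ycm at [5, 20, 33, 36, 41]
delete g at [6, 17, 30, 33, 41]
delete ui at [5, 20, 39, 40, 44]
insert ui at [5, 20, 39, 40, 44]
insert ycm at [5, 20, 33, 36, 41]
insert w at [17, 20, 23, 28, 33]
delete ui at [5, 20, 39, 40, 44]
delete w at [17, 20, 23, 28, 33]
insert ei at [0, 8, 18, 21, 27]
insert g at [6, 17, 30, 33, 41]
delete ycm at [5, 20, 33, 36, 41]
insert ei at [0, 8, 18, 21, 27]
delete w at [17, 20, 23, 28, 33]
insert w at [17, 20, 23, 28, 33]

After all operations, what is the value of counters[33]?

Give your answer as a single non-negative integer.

Answer: 4

Derivation:
Step 1: insert g at [6, 17, 30, 33, 41] -> counters=[0,0,0,0,0,0,1,0,0,0,0,0,0,0,0,0,0,1,0,0,0,0,0,0,0,0,0,0,0,0,1,0,0,1,0,0,0,0,0,0,0,1,0,0,0,0]
Step 2: insert ycm at [5, 20, 33, 36, 41] -> counters=[0,0,0,0,0,1,1,0,0,0,0,0,0,0,0,0,0,1,0,0,1,0,0,0,0,0,0,0,0,0,1,0,0,2,0,0,1,0,0,0,0,2,0,0,0,0]
Step 3: insert ei at [0, 8, 18, 21, 27] -> counters=[1,0,0,0,0,1,1,0,1,0,0,0,0,0,0,0,0,1,1,0,1,1,0,0,0,0,0,1,0,0,1,0,0,2,0,0,1,0,0,0,0,2,0,0,0,0]
Step 4: insert w at [17, 20, 23, 28, 33] -> counters=[1,0,0,0,0,1,1,0,1,0,0,0,0,0,0,0,0,2,1,0,2,1,0,1,0,0,0,1,1,0,1,0,0,3,0,0,1,0,0,0,0,2,0,0,0,0]
Step 5: insert ui at [5, 20, 39, 40, 44] -> counters=[1,0,0,0,0,2,1,0,1,0,0,0,0,0,0,0,0,2,1,0,3,1,0,1,0,0,0,1,1,0,1,0,0,3,0,0,1,0,0,1,1,2,0,0,1,0]
Step 6: insert l at [0, 5, 10, 22, 38] -> counters=[2,0,0,0,0,3,1,0,1,0,1,0,0,0,0,0,0,2,1,0,3,1,1,1,0,0,0,1,1,0,1,0,0,3,0,0,1,0,1,1,1,2,0,0,1,0]
Step 7: insert ycm at [5, 20, 33, 36, 41] -> counters=[2,0,0,0,0,4,1,0,1,0,1,0,0,0,0,0,0,2,1,0,4,1,1,1,0,0,0,1,1,0,1,0,0,4,0,0,2,0,1,1,1,3,0,0,1,0]
Step 8: delete g at [6, 17, 30, 33, 41] -> counters=[2,0,0,0,0,4,0,0,1,0,1,0,0,0,0,0,0,1,1,0,4,1,1,1,0,0,0,1,1,0,0,0,0,3,0,0,2,0,1,1,1,2,0,0,1,0]
Step 9: delete ui at [5, 20, 39, 40, 44] -> counters=[2,0,0,0,0,3,0,0,1,0,1,0,0,0,0,0,0,1,1,0,3,1,1,1,0,0,0,1,1,0,0,0,0,3,0,0,2,0,1,0,0,2,0,0,0,0]
Step 10: insert ui at [5, 20, 39, 40, 44] -> counters=[2,0,0,0,0,4,0,0,1,0,1,0,0,0,0,0,0,1,1,0,4,1,1,1,0,0,0,1,1,0,0,0,0,3,0,0,2,0,1,1,1,2,0,0,1,0]
Step 11: insert ycm at [5, 20, 33, 36, 41] -> counters=[2,0,0,0,0,5,0,0,1,0,1,0,0,0,0,0,0,1,1,0,5,1,1,1,0,0,0,1,1,0,0,0,0,4,0,0,3,0,1,1,1,3,0,0,1,0]
Step 12: insert w at [17, 20, 23, 28, 33] -> counters=[2,0,0,0,0,5,0,0,1,0,1,0,0,0,0,0,0,2,1,0,6,1,1,2,0,0,0,1,2,0,0,0,0,5,0,0,3,0,1,1,1,3,0,0,1,0]
Step 13: delete ui at [5, 20, 39, 40, 44] -> counters=[2,0,0,0,0,4,0,0,1,0,1,0,0,0,0,0,0,2,1,0,5,1,1,2,0,0,0,1,2,0,0,0,0,5,0,0,3,0,1,0,0,3,0,0,0,0]
Step 14: delete w at [17, 20, 23, 28, 33] -> counters=[2,0,0,0,0,4,0,0,1,0,1,0,0,0,0,0,0,1,1,0,4,1,1,1,0,0,0,1,1,0,0,0,0,4,0,0,3,0,1,0,0,3,0,0,0,0]
Step 15: insert ei at [0, 8, 18, 21, 27] -> counters=[3,0,0,0,0,4,0,0,2,0,1,0,0,0,0,0,0,1,2,0,4,2,1,1,0,0,0,2,1,0,0,0,0,4,0,0,3,0,1,0,0,3,0,0,0,0]
Step 16: insert g at [6, 17, 30, 33, 41] -> counters=[3,0,0,0,0,4,1,0,2,0,1,0,0,0,0,0,0,2,2,0,4,2,1,1,0,0,0,2,1,0,1,0,0,5,0,0,3,0,1,0,0,4,0,0,0,0]
Step 17: delete ycm at [5, 20, 33, 36, 41] -> counters=[3,0,0,0,0,3,1,0,2,0,1,0,0,0,0,0,0,2,2,0,3,2,1,1,0,0,0,2,1,0,1,0,0,4,0,0,2,0,1,0,0,3,0,0,0,0]
Step 18: insert ei at [0, 8, 18, 21, 27] -> counters=[4,0,0,0,0,3,1,0,3,0,1,0,0,0,0,0,0,2,3,0,3,3,1,1,0,0,0,3,1,0,1,0,0,4,0,0,2,0,1,0,0,3,0,0,0,0]
Step 19: delete w at [17, 20, 23, 28, 33] -> counters=[4,0,0,0,0,3,1,0,3,0,1,0,0,0,0,0,0,1,3,0,2,3,1,0,0,0,0,3,0,0,1,0,0,3,0,0,2,0,1,0,0,3,0,0,0,0]
Step 20: insert w at [17, 20, 23, 28, 33] -> counters=[4,0,0,0,0,3,1,0,3,0,1,0,0,0,0,0,0,2,3,0,3,3,1,1,0,0,0,3,1,0,1,0,0,4,0,0,2,0,1,0,0,3,0,0,0,0]
Final counters=[4,0,0,0,0,3,1,0,3,0,1,0,0,0,0,0,0,2,3,0,3,3,1,1,0,0,0,3,1,0,1,0,0,4,0,0,2,0,1,0,0,3,0,0,0,0] -> counters[33]=4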